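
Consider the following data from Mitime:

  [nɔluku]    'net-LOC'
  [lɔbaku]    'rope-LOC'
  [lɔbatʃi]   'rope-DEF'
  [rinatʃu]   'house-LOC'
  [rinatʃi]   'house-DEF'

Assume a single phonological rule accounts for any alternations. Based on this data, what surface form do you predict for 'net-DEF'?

[nɔlutʃi]

The stem for 'rope' ends in [k] in [lɔbaku] but [tʃ] in [lɔbatʃi].
The stem 'house' ([rinatʃu], [rinatʃi]) shows [tʃ] unchanged in both environments, so [tʃ] cannot be basic with [k] derived before the LOC suffix.
So /k/ is underlying, and a rule of palatalization before a front vowel — /k/ becomes palato-alveolar [tʃ] before a front vowel — gives [tʃ].
From [nɔluku] the stem 'net' is /nɔluk/; before a front vowel this yields [nɔlutʃi].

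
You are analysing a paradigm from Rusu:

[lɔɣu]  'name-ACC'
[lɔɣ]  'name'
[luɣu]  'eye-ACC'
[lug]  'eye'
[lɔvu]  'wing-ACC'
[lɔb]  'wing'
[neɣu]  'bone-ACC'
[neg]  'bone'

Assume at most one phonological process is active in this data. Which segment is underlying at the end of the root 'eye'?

/g/

In [luɣu] and [lug] the final segment of 'eye' alternates: [ɣ] ~ [g].
The stem 'name' ([lɔɣu], [lɔɣ]) shows [ɣ] unchanged in both environments, so [ɣ] cannot be basic with [g] derived in isolation.
Therefore /g/ is basic and [ɣ] is derived by intervocalic spirantization (voiced stops become fricatives between vowels).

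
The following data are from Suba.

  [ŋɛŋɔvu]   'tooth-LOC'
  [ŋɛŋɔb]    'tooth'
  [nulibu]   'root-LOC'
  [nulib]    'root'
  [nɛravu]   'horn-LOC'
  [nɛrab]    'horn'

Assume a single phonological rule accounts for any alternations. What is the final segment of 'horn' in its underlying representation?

The root 'horn' surfaces as [nɛravu] and [nɛrab], with a stem-final [v] ~ [b] alternation.
The stem 'root' ([nulibu], [nulib]) shows [b] unchanged in both environments, so [b] cannot be basic with [v] derived before the LOC suffix.
The underlying segment must be /v/; voiced fricatives become stops word-finally, yielding [b] there.

/v/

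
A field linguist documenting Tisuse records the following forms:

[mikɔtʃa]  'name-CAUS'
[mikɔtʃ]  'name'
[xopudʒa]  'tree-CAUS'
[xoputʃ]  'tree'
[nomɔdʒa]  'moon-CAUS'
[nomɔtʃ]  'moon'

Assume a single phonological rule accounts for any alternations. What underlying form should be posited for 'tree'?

The root 'tree' surfaces as [xopudʒa] and [xoputʃ], with a stem-final [dʒ] ~ [tʃ] alternation.
If /tʃ/ were underlying and a rule turned it into [dʒ] before the CAUS suffix, 'name' would also alternate; but it has [tʃ] in both [mikɔtʃa] and [mikɔtʃ].
The alternation reflects word-final obstruent devoicing: voiced obstruents become voiceless word-finally. /dʒ/ is underlying.
The underlying form of 'tree' is therefore /xopudʒ/.

/xopudʒ/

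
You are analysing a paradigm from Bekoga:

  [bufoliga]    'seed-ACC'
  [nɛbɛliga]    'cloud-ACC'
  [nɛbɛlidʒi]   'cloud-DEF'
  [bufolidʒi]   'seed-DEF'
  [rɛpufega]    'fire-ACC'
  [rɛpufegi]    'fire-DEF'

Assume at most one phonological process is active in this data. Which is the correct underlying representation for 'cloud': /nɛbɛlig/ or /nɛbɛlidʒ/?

The root 'cloud' surfaces as [nɛbɛlidʒi] and [nɛbɛliga], with a stem-final [dʒ] ~ [g] alternation.
The stem 'fire' ([rɛpufegi], [rɛpufega]) shows [g] unchanged in both environments, so [g] cannot be basic with [dʒ] derived before the DEF suffix.
So /dʒ/ is underlying, and a rule of depalatalization — palato-alveolar /dʒ/ becomes [g] when no front vowel follows — gives [g].

/nɛbɛlidʒ/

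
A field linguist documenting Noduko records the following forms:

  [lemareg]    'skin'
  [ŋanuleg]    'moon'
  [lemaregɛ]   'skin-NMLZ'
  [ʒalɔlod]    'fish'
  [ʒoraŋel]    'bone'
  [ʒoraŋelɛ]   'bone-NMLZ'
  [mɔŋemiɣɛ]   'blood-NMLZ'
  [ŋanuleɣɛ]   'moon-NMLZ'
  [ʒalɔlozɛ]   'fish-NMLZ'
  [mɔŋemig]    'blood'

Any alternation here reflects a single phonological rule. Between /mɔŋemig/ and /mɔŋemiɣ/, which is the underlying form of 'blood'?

In [mɔŋemiɣɛ] and [mɔŋemig] the final segment of 'blood' alternates: [ɣ] ~ [g].
Compare 'skin', with invariant [g] in [lemaregɛ] and [lemareg]: an analysis with underlying /g/ and a rule producing [ɣ] before the NMLZ suffix would wrongly predict alternation here too.
The alternation reflects word-final hardening: voiced fricatives become stops word-finally. /ɣ/ is underlying.

/mɔŋemiɣ/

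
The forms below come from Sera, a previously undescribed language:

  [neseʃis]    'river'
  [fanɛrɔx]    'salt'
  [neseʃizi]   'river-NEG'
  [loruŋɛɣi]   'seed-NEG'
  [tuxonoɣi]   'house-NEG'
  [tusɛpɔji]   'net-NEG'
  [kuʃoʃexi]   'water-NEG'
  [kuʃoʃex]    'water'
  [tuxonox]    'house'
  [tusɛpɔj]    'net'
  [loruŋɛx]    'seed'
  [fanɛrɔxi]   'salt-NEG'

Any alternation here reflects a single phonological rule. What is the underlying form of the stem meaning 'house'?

/tuxonoɣ/

The stem for 'house' ends in [x] in [tuxonox] but [ɣ] in [tuxonoɣi].
If /x/ were underlying and a rule turned it into [ɣ] before the NEG suffix, 'salt' would also alternate; but it has [x] in both [fanɛrɔx] and [fanɛrɔxi].
The alternation reflects word-final obstruent devoicing: voiced obstruents become voiceless word-finally. /ɣ/ is underlying.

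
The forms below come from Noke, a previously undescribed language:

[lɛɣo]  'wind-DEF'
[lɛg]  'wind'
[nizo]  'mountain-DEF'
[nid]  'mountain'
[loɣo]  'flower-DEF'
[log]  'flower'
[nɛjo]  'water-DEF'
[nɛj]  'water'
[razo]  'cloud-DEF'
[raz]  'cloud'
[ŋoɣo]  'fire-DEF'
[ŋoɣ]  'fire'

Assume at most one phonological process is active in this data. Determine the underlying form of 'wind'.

/lɛg/

The root 'wind' surfaces as [lɛɣo] and [lɛg], with a stem-final [ɣ] ~ [g] alternation.
Compare 'fire', with invariant [ɣ] in [ŋoɣo] and [ŋoɣ]: an analysis with underlying /ɣ/ and a rule producing [g] in isolation would wrongly predict alternation here too.
So /g/ is underlying, and a rule of intervocalic spirantization — voiced stops become fricatives between vowels — gives [ɣ].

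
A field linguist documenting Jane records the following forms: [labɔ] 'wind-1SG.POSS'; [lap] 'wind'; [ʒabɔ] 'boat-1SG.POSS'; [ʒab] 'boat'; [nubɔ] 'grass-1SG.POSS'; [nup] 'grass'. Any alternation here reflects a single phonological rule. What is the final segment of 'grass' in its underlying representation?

/p/

In [nubɔ] and [nup] the final segment of 'grass' alternates: [b] ~ [p].
If /b/ were underlying and a rule turned it into [p] in isolation, 'boat' would also alternate; but it has [b] in both [ʒabɔ] and [ʒab].
The underlying segment must be /p/; voiceless stops become voiced between vowels, yielding [b] there.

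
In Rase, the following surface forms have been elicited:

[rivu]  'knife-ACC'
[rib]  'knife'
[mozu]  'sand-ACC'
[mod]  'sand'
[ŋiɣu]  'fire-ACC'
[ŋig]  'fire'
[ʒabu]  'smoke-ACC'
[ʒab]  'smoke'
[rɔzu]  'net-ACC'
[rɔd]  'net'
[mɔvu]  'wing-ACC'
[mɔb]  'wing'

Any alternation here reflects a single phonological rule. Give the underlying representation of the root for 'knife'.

The root 'knife' surfaces as [rivu] and [rib], with a stem-final [v] ~ [b] alternation.
Compare 'smoke', with invariant [b] in [ʒabu] and [ʒab]: an analysis with underlying /b/ and a rule producing [v] before the ACC suffix would wrongly predict alternation here too.
The alternation reflects word-final hardening: voiced fricatives become stops word-finally. /v/ is underlying.

/riv/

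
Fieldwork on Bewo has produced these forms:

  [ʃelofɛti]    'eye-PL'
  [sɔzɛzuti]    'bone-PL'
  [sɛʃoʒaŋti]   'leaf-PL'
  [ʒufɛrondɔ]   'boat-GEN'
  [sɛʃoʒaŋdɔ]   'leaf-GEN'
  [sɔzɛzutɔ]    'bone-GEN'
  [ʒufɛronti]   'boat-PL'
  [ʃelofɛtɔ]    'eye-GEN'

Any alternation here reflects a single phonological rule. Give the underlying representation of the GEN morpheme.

The GEN morpheme has two allomorphs, [-dɔ] and [-tɔ].
The PL suffix, which begins with [t], is invariant after every stem; so [t] is not altered by any rule here.
So the underlying form is /-dɔ/, and voiced stops become voiceless after a vowel.

/-dɔ/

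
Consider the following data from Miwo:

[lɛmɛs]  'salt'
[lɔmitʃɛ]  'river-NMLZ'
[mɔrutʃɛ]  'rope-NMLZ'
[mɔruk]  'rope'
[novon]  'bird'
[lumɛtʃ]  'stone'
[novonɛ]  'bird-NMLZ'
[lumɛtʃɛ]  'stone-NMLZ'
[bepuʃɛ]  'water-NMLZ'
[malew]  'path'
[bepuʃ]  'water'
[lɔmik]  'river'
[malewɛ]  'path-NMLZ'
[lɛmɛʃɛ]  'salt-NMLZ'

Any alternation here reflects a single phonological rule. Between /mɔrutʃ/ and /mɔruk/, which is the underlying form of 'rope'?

/mɔruk/

In [mɔrutʃɛ] and [mɔruk] the final segment of 'rope' alternates: [tʃ] ~ [k].
If /tʃ/ were underlying and a rule turned it into [k] in isolation, 'stone' would also alternate; but it has [tʃ] in both [lumɛtʃɛ] and [lumɛtʃ].
The alternation reflects palatalization before a front vowel: /k/ and /s/ become palato-alveolar [tʃ] and [ʃ] before a front vowel. /k/ is underlying.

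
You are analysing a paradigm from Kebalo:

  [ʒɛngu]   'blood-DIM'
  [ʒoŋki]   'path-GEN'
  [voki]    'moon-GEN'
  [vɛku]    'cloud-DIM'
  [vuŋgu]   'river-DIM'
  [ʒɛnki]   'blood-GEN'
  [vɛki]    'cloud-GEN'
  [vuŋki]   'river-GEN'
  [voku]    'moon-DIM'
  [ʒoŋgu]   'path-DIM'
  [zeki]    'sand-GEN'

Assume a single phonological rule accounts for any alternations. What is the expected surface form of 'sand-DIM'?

The DIM morpheme has two allomorphs, [-gu] and [-ku].
The GEN suffix, which begins with [k], is invariant after every stem; so [k] is not altered by any rule here.
So the underlying form is /-gu/, and voiced stops become voiceless after a vowel.
After 'sand', which ends in a vowel, the suffix surfaces as [-ku], giving [zeku].

[zeku]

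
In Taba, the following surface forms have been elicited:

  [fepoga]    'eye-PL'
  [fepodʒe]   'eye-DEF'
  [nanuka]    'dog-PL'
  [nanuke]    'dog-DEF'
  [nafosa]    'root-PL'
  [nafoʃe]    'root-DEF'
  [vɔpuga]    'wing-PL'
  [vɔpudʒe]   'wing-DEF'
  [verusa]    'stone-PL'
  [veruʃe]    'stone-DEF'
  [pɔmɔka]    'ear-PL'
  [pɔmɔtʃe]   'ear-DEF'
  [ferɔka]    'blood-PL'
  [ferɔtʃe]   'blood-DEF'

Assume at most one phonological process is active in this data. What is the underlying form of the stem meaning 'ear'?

/pɔmɔtʃ/

The root 'ear' surfaces as [pɔmɔka] and [pɔmɔtʃe], with a stem-final [k] ~ [tʃ] alternation.
But 'dog' keeps [k] in both environments ([nanuka], [nanuke]), so there is no rule changing /k/ to [tʃ] before the DEF suffix.
Therefore /tʃ/ is basic and [k] is derived by depalatalization (palato-alveolar /tʃ/, /dʒ/ and /ʃ/ become [k], [g] and [s] when no front vowel follows).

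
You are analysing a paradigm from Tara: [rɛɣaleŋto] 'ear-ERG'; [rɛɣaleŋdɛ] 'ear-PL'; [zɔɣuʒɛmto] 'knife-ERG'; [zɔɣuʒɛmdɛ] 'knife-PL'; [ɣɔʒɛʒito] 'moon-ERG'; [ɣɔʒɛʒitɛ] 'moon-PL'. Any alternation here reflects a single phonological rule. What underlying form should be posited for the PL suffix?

/-dɛ/

The PL suffix surfaces as [-dɛ] and [-tɛ], depending on the final segment of the stem.
The ERG suffix, which begins with [t], is invariant after every stem; so [t] is not altered by any rule here.
The PL suffix is therefore /-dɛ/ underlyingly, with post-vocalic devoicing: voiced stops become voiceless after a vowel.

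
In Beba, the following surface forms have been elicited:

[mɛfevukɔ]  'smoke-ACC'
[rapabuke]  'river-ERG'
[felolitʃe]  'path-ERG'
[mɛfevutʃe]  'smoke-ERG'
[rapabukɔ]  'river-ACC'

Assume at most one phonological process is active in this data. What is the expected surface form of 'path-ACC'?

The root 'smoke' surfaces as [mɛfevukɔ] and [mɛfevutʃe], with a stem-final [k] ~ [tʃ] alternation.
The stem 'river' ([rapabukɔ], [rapabuke]) shows [k] unchanged in both environments, so [k] cannot be basic with [tʃ] derived before the ERG suffix.
The underlying segment must be /tʃ/; palato-alveolar /tʃ/ becomes [k] when no front vowel follows, yielding [k] there.
The one attested form of 'path', [felolitʃe], shows underlying /felolitʃ/. Applying the same rule when no front vowel follows gives [felolikɔ].

[felolikɔ]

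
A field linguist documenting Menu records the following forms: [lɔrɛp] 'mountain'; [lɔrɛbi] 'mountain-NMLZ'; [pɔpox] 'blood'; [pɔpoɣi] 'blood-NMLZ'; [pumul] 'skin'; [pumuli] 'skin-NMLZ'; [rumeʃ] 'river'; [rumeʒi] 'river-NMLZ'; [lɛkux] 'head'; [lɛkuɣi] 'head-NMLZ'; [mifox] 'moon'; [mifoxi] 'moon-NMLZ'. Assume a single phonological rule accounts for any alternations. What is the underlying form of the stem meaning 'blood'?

/pɔpoɣ/

The stem for 'blood' ends in [x] in [pɔpox] but [ɣ] in [pɔpoɣi].
If /x/ were underlying and a rule turned it into [ɣ] before the NMLZ suffix, 'moon' would also alternate; but it has [x] in both [mifox] and [mifoxi].
Therefore /ɣ/ is basic and [x] is derived by word-final obstruent devoicing (voiced obstruents become voiceless word-finally).
Hence 'blood' is /pɔpoɣ/ underlyingly.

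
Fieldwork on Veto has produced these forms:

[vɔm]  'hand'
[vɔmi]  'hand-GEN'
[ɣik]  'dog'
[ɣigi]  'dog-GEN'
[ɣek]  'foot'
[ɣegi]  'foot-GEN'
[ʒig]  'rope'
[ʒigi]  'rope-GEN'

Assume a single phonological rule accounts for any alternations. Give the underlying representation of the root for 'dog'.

The stem for 'dog' ends in [k] in [ɣik] but [g] in [ɣigi].
But 'rope' keeps [g] in both environments ([ʒig], [ʒigi]), so there is no rule changing /g/ to [k] in isolation.
The underlying segment must be /k/; voiceless stops become voiced between vowels, yielding [g] there.

/ɣik/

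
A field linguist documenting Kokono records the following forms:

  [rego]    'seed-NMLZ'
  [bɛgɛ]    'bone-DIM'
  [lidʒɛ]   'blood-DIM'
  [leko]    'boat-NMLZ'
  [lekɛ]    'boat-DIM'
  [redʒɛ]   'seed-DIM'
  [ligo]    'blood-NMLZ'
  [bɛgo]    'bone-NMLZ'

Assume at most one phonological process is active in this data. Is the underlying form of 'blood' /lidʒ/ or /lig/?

The stem for 'blood' ends in [dʒ] in [lidʒɛ] but [g] in [ligo].
But 'bone' keeps [g] in both environments ([bɛgɛ], [bɛgo]), so there is no rule changing /g/ to [dʒ] before the DIM suffix.
So /dʒ/ is underlying, and a rule of depalatalization — palato-alveolar /dʒ/ becomes [g] when no front vowel follows — gives [g].

/lidʒ/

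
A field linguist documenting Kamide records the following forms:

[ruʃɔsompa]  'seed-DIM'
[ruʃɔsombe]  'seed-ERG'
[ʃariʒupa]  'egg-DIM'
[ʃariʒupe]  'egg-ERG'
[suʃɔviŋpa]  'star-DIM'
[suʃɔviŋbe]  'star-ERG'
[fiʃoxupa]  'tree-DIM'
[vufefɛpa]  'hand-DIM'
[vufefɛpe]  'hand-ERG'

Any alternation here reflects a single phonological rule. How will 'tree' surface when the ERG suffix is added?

The ERG suffix surfaces as [-be] and [-pe], depending on the final segment of the stem.
The DIM suffix, which begins with [p], is invariant after every stem; so [p] is not altered by any rule here.
The ERG suffix is therefore /-be/ underlyingly, with post-vocalic devoicing: voiced stops become voiceless after a vowel.
After 'tree', which ends in a vowel, the suffix surfaces as [-pe], giving [fiʃoxupe].

[fiʃoxupe]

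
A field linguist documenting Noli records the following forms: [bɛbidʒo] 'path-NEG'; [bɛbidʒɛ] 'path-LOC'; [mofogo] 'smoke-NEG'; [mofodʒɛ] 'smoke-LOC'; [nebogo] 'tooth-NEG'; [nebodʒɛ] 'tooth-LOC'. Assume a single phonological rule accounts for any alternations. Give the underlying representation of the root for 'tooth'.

/nebog/

The stem for 'tooth' ends in [dʒ] in [nebodʒɛ] but [g] in [nebogo].
If /dʒ/ were underlying and a rule turned it into [g] before the NEG suffix, 'path' would also alternate; but it has [dʒ] in both [bɛbidʒɛ] and [bɛbidʒo].
So /g/ is underlying, and a rule of palatalization before a front vowel — /g/ becomes palato-alveolar [dʒ] before a front vowel — gives [dʒ].
So 'tooth' = /nebog/.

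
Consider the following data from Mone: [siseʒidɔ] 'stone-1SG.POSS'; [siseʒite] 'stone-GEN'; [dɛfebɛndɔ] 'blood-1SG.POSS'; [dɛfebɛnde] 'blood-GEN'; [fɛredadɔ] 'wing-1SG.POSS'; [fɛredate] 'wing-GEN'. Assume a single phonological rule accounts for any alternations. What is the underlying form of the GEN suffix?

/-te/

The GEN suffix surfaces as [-de] and [-te], depending on the final segment of the stem.
By contrast the 1SG.POSS suffix keeps its initial [d] throughout — that segment must be underlying.
So the underlying form is /-te/, and voiceless stops become voiced after a nasal.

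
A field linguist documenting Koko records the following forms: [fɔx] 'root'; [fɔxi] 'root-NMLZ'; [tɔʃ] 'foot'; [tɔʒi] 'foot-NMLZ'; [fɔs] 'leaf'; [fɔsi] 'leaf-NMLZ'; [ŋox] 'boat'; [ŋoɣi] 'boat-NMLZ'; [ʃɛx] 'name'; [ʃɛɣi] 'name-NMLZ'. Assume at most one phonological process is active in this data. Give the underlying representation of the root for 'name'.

/ʃɛɣ/

In [ʃɛx] and [ʃɛɣi] the final segment of 'name' alternates: [x] ~ [ɣ].
Compare 'root', with invariant [x] in [fɔx] and [fɔxi]: an analysis with underlying /x/ and a rule producing [ɣ] before the NMLZ suffix would wrongly predict alternation here too.
The alternation reflects word-final obstruent devoicing: voiced obstruents become voiceless word-finally. /ɣ/ is underlying.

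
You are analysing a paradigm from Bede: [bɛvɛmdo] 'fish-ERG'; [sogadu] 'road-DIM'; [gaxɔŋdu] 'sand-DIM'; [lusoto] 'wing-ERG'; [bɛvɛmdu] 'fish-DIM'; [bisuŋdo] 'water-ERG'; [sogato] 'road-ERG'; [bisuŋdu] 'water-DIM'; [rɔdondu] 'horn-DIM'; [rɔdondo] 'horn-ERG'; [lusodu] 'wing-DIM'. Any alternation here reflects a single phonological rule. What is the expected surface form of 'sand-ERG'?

[gaxɔŋdo]

The ERG morpheme has two allomorphs, [-do] and [-to].
By contrast the DIM suffix keeps its initial [d] throughout — that segment must be underlying.
The ERG suffix is therefore /-to/ underlyingly, with post-nasal voicing: voiceless stops become voiced after a nasal.
After 'sand', which ends in a nasal, the suffix surfaces as [-do], giving [gaxɔŋdo].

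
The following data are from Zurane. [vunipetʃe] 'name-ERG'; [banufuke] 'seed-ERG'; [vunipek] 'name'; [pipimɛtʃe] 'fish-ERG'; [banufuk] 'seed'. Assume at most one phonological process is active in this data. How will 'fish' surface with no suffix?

The root 'name' surfaces as [vunipek] and [vunipetʃe], with a stem-final [k] ~ [tʃ] alternation.
The stem 'seed' ([banufuk], [banufuke]) shows [k] unchanged in both environments, so [k] cannot be basic with [tʃ] derived before the ERG suffix.
The alternation reflects depalatalization: palato-alveolar /tʃ/ becomes [k] when no front vowel follows. /tʃ/ is underlying.
The one attested form of 'fish', [pipimɛtʃe], shows underlying /pipimɛtʃ/. Applying the same rule when no front vowel follows gives [pipimɛk].

[pipimɛk]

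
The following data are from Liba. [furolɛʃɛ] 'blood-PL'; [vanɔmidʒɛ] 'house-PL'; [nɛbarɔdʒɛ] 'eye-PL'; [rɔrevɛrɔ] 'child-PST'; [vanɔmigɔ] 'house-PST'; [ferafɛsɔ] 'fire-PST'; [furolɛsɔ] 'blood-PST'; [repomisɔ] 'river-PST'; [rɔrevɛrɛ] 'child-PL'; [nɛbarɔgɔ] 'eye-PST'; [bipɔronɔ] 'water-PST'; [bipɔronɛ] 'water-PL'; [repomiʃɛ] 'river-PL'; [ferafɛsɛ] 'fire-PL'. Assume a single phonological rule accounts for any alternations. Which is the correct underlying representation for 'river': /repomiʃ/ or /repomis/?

The stem for 'river' ends in [s] in [repomisɔ] but [ʃ] in [repomiʃɛ].
But 'fire' keeps [s] in both environments ([ferafɛsɔ], [ferafɛsɛ]), so there is no rule changing /s/ to [ʃ] before the PL suffix.
The underlying segment must be /ʃ/; palato-alveolar /dʒ/ and /ʃ/ become [g] and [s] when no front vowel follows, yielding [s] there.

/repomiʃ/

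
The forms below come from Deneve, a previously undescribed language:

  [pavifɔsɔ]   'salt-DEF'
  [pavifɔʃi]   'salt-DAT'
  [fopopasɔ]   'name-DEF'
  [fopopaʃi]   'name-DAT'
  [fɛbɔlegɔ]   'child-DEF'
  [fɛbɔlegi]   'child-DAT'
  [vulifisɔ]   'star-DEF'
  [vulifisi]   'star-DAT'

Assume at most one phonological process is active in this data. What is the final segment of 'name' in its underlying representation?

/ʃ/

The stem for 'name' ends in [s] in [fopopasɔ] but [ʃ] in [fopopaʃi].
If /s/ were underlying and a rule turned it into [ʃ] before the DAT suffix, 'star' would also alternate; but it has [s] in both [vulifisɔ] and [vulifisi].
So /ʃ/ is underlying, and a rule of depalatalization — palato-alveolar /ʃ/ becomes [s] when no front vowel follows — gives [s].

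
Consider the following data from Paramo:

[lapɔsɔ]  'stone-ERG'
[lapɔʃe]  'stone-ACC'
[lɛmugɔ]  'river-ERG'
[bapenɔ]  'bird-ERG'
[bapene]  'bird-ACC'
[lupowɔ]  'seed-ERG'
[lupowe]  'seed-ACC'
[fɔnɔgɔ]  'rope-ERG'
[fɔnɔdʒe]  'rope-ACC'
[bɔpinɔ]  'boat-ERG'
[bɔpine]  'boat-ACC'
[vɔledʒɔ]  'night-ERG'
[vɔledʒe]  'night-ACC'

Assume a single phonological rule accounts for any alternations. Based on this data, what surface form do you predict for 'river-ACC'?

The stem for 'rope' ends in [g] in [fɔnɔgɔ] but [dʒ] in [fɔnɔdʒe].
Compare 'night', with invariant [dʒ] in [vɔledʒɔ] and [vɔledʒe]: an analysis with underlying /dʒ/ and a rule producing [g] before the ERG suffix would wrongly predict alternation here too.
The underlying segment must be /g/; /g/ and /s/ become palato-alveolar [dʒ] and [ʃ] before a front vowel, yielding [dʒ] there.
The one attested form of 'river', [lɛmugɔ], shows underlying /lɛmug/. Applying the same rule before a front vowel gives [lɛmudʒe].

[lɛmudʒe]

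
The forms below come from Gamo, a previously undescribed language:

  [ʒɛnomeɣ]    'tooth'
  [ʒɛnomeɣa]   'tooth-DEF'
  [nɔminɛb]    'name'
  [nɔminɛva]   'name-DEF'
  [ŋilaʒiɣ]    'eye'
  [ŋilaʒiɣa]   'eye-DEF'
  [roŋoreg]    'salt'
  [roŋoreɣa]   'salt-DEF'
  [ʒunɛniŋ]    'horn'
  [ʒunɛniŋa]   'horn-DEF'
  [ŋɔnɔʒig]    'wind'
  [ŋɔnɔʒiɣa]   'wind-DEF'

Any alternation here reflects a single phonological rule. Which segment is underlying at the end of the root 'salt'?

'salt' shows [g] ~ [ɣ] at the end of the stem ([roŋoreg] vs [roŋoreɣa]).
But 'tooth' keeps [ɣ] in both environments ([ʒɛnomeɣ], [ʒɛnomeɣa]), so there is no rule changing /ɣ/ to [g] in isolation.
The alternation reflects intervocalic spirantization: voiced stops become fricatives between vowels. /g/ is underlying.

/g/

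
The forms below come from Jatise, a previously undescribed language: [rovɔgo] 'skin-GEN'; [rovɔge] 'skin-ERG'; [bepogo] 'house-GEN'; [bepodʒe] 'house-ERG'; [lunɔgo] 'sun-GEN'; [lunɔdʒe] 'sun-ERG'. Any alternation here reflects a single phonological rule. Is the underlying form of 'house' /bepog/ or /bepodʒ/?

/bepodʒ/

'house' shows [g] ~ [dʒ] at the end of the stem ([bepogo] vs [bepodʒe]).
Compare 'skin', with invariant [g] in [rovɔgo] and [rovɔge]: an analysis with underlying /g/ and a rule producing [dʒ] before the ERG suffix would wrongly predict alternation here too.
So /dʒ/ is underlying, and a rule of depalatalization — palato-alveolar /dʒ/ becomes [g] when no front vowel follows — gives [g].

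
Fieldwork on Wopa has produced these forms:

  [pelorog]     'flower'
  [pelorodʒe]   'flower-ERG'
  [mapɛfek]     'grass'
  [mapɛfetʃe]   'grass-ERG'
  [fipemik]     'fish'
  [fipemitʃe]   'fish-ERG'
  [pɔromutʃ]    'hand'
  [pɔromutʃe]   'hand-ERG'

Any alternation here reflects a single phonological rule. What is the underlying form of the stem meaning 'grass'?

The root 'grass' surfaces as [mapɛfek] and [mapɛfetʃe], with a stem-final [k] ~ [tʃ] alternation.
But 'hand' keeps [tʃ] in both environments ([pɔromutʃ], [pɔromutʃe]), so there is no rule changing /tʃ/ to [k] in isolation.
So /k/ is underlying, and a rule of palatalization before a front vowel — /k/ and /g/ become palato-alveolar [tʃ] and [dʒ] before a front vowel — gives [tʃ].

/mapɛfek/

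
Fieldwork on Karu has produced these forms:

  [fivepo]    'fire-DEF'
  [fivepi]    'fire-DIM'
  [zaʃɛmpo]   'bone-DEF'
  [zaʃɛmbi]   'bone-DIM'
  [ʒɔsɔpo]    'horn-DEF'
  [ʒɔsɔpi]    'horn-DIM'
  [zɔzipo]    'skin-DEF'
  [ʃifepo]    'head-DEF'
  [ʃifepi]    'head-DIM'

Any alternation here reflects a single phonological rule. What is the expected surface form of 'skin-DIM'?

The DIM morpheme has two allomorphs, [-bi] and [-pi].
By contrast the DEF suffix keeps its initial [p] throughout — that segment must be underlying.
So the underlying form is /-bi/, and voiced stops become voiceless after a vowel.
After 'skin', which ends in a vowel, the suffix surfaces as [-pi], giving [zɔzipi].

[zɔzipi]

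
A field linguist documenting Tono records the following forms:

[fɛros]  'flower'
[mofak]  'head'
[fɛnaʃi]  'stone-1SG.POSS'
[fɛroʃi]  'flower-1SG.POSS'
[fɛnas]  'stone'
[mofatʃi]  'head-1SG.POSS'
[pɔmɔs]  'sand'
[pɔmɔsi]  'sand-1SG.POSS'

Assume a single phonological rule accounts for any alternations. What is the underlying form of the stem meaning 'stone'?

/fɛnaʃ/

In [fɛnaʃi] and [fɛnas] the final segment of 'stone' alternates: [ʃ] ~ [s].
If /s/ were underlying and a rule turned it into [ʃ] before the 1SG.POSS suffix, 'sand' would also alternate; but it has [s] in both [pɔmɔsi] and [pɔmɔs].
The underlying segment must be /ʃ/; palato-alveolar /tʃ/ and /ʃ/ become [k] and [s] when no front vowel follows, yielding [s] there.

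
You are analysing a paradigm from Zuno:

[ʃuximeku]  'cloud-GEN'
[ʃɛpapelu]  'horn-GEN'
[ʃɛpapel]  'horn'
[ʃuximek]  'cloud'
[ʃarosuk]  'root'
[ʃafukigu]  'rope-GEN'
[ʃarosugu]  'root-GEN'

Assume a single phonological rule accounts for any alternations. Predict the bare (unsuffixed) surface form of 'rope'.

In [ʃarosugu] and [ʃarosuk] the final segment of 'root' alternates: [g] ~ [k].
If /k/ were underlying and a rule turned it into [g] before the GEN suffix, 'cloud' would also alternate; but it has [k] in both [ʃuximeku] and [ʃuximek].
The underlying segment must be /g/; voiced obstruents become voiceless word-finally, yielding [k] there.
From [ʃafukigu] the stem 'rope' is /ʃafukig/; word-finally this yields [ʃafukik].

[ʃafukik]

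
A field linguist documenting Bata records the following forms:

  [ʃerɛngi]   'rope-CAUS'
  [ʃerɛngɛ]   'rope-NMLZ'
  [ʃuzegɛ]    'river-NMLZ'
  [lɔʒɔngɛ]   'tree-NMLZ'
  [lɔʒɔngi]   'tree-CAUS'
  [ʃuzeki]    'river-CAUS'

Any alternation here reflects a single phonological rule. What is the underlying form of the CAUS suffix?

The CAUS suffix surfaces as [-gi] and [-ki], depending on the final segment of the stem.
By contrast the NMLZ suffix keeps its initial [g] throughout — that segment must be underlying.
The CAUS suffix is therefore /-ki/ underlyingly, with post-nasal voicing: voiceless stops become voiced after a nasal.

/-ki/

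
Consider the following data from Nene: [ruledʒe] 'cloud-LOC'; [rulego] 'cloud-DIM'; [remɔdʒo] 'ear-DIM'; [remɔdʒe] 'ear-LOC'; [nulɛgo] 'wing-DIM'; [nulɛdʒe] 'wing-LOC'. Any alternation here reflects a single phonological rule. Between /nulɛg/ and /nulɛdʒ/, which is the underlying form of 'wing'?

/nulɛg/

'wing' shows [g] ~ [dʒ] at the end of the stem ([nulɛgo] vs [nulɛdʒe]).
But 'ear' keeps [dʒ] in both environments ([remɔdʒo], [remɔdʒe]), so there is no rule changing /dʒ/ to [g] before the DIM suffix.
The underlying segment must be /g/; /g/ becomes palato-alveolar [dʒ] before a front vowel, yielding [dʒ] there.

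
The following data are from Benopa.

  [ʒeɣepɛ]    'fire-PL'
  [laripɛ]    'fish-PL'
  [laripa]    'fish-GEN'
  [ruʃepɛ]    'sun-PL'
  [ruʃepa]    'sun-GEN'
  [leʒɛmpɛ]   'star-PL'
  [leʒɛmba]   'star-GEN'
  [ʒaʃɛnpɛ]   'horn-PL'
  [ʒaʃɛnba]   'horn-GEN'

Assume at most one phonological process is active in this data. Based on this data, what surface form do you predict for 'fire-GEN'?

The GEN morpheme has two allomorphs, [-ba] and [-pa].
The PL suffix, which begins with [p], is invariant after every stem; so [p] is not altered by any rule here.
The GEN suffix is therefore /-ba/ underlyingly, with post-vocalic devoicing: voiced stops become voiceless after a vowel.
After 'fire', which ends in a vowel, the suffix surfaces as [-pa], giving [ʒeɣepa].

[ʒeɣepa]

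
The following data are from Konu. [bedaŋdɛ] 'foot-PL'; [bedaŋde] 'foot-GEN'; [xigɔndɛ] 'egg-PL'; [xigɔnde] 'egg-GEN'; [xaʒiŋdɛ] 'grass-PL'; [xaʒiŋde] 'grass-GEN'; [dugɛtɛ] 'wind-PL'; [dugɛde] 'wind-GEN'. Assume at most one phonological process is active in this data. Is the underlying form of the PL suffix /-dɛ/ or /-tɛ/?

The PL morpheme has two allomorphs, [-dɛ] and [-tɛ].
By contrast the GEN suffix keeps its initial [d] throughout — that segment must be underlying.
So the underlying form is /-tɛ/, and voiceless stops become voiced after a nasal.

/-tɛ/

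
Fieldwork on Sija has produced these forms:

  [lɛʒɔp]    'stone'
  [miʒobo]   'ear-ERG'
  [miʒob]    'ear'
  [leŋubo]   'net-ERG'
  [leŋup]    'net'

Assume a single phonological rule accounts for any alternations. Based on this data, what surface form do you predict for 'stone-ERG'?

[lɛʒɔbo]

The root 'net' surfaces as [leŋubo] and [leŋup], with a stem-final [b] ~ [p] alternation.
The stem 'ear' ([miʒobo], [miʒob]) shows [b] unchanged in both environments, so [b] cannot be basic with [p] derived in isolation.
The alternation reflects intervocalic voicing: voiceless stops become voiced between vowels. /p/ is underlying.
The one attested form of 'stone', [lɛʒɔp], shows underlying /lɛʒɔp/. Applying the same rule between vowels gives [lɛʒɔbo].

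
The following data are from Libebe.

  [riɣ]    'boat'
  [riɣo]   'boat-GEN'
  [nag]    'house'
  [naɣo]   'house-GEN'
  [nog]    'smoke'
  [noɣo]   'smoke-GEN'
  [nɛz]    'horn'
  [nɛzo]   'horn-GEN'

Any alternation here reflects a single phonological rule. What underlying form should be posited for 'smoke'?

/nog/

'smoke' shows [g] ~ [ɣ] at the end of the stem ([nog] vs [noɣo]).
Compare 'boat', with invariant [ɣ] in [riɣ] and [riɣo]: an analysis with underlying /ɣ/ and a rule producing [g] in isolation would wrongly predict alternation here too.
The underlying segment must be /g/; voiced stops become fricatives between vowels, yielding [ɣ] there.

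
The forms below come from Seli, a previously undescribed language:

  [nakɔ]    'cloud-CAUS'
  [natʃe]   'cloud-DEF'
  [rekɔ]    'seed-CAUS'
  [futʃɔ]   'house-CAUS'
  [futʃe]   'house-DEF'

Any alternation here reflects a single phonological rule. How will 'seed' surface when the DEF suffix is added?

[retʃe]

The root 'cloud' surfaces as [nakɔ] and [natʃe], with a stem-final [k] ~ [tʃ] alternation.
If /tʃ/ were underlying and a rule turned it into [k] before the CAUS suffix, 'house' would also alternate; but it has [tʃ] in both [futʃɔ] and [futʃe].
So /k/ is underlying, and a rule of palatalization before a front vowel — /k/ becomes palato-alveolar [tʃ] before a front vowel — gives [tʃ].
From [rekɔ] the stem 'seed' is /rek/; before a front vowel this yields [retʃe].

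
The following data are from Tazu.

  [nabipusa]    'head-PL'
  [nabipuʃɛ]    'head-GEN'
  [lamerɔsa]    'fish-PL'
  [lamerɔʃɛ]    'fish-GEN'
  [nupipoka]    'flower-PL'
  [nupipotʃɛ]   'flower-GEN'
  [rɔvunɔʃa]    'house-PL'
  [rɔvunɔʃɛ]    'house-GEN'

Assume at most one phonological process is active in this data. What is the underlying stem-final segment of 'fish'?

/s/

In [lamerɔsa] and [lamerɔʃɛ] the final segment of 'fish' alternates: [s] ~ [ʃ].
Compare 'house', with invariant [ʃ] in [rɔvunɔʃa] and [rɔvunɔʃɛ]: an analysis with underlying /ʃ/ and a rule producing [s] before the PL suffix would wrongly predict alternation here too.
The alternation reflects palatalization before a front vowel: /k/ and /s/ become palato-alveolar [tʃ] and [ʃ] before a front vowel. /s/ is underlying.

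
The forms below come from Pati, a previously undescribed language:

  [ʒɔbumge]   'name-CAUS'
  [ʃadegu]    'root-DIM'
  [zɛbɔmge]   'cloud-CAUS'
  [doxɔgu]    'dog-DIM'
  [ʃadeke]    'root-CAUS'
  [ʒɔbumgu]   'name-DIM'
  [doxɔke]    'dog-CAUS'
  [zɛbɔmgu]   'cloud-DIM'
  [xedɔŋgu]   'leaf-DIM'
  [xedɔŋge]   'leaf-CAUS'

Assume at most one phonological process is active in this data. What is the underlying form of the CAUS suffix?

/-ke/

The CAUS suffix surfaces as [-ge] and [-ke], depending on the final segment of the stem.
By contrast the DIM suffix keeps its initial [g] throughout — that segment must be underlying.
The CAUS suffix is therefore /-ke/ underlyingly, with post-nasal voicing: voiceless stops become voiced after a nasal.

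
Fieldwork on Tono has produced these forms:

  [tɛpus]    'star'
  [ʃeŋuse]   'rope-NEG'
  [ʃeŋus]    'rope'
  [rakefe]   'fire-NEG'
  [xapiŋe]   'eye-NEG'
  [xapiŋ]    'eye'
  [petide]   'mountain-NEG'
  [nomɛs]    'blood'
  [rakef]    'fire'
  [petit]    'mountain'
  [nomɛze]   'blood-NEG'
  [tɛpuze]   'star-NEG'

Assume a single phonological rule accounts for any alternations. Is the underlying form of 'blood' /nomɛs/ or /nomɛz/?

In [nomɛze] and [nomɛs] the final segment of 'blood' alternates: [z] ~ [s].
Compare 'rope', with invariant [s] in [ʃeŋuse] and [ʃeŋus]: an analysis with underlying /s/ and a rule producing [z] before the NEG suffix would wrongly predict alternation here too.
The underlying segment must be /z/; voiced obstruents become voiceless word-finally, yielding [s] there.

/nomɛz/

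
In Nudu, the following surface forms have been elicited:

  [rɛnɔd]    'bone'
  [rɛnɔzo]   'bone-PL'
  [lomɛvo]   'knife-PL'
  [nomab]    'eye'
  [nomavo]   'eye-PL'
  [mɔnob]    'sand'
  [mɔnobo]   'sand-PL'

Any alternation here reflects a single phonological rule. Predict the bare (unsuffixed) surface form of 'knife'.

In [nomab] and [nomavo] the final segment of 'eye' alternates: [b] ~ [v].
If /b/ were underlying and a rule turned it into [v] before the PL suffix, 'sand' would also alternate; but it has [b] in both [mɔnob] and [mɔnobo].
The alternation reflects word-final hardening: voiced fricatives become stops word-finally. /v/ is underlying.
From [lomɛvo] the stem 'knife' is /lomɛv/; word-finally this yields [lomɛb].

[lomɛb]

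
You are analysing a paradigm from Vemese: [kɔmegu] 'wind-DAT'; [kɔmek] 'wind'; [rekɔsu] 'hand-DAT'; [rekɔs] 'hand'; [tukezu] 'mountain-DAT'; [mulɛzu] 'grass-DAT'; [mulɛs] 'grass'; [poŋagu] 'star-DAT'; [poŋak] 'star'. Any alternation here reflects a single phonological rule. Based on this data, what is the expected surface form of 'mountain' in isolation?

In [mulɛzu] and [mulɛs] the final segment of 'grass' alternates: [z] ~ [s].
The stem 'hand' ([rekɔsu], [rekɔs]) shows [s] unchanged in both environments, so [s] cannot be basic with [z] derived before the DAT suffix.
The alternation reflects word-final obstruent devoicing: voiced obstruents become voiceless word-finally. /z/ is underlying.
The one attested form of 'mountain', [tukezu], shows underlying /tukez/. Applying the same rule word-finally gives [tukes].

[tukes]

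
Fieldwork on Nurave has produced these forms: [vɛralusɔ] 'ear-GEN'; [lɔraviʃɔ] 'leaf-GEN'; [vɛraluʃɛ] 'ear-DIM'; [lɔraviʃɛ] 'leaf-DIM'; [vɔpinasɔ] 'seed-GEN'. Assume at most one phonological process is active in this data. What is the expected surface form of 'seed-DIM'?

[vɔpinaʃɛ]

'ear' shows [s] ~ [ʃ] at the end of the stem ([vɛralusɔ] vs [vɛraluʃɛ]).
Compare 'leaf', with invariant [ʃ] in [lɔraviʃɔ] and [lɔraviʃɛ]: an analysis with underlying /ʃ/ and a rule producing [s] before the GEN suffix would wrongly predict alternation here too.
Therefore /s/ is basic and [ʃ] is derived by palatalization before a front vowel (/s/ becomes palato-alveolar [ʃ] before a front vowel).
The one attested form of 'seed', [vɔpinasɔ], shows underlying /vɔpinas/. Applying the same rule before a front vowel gives [vɔpinaʃɛ].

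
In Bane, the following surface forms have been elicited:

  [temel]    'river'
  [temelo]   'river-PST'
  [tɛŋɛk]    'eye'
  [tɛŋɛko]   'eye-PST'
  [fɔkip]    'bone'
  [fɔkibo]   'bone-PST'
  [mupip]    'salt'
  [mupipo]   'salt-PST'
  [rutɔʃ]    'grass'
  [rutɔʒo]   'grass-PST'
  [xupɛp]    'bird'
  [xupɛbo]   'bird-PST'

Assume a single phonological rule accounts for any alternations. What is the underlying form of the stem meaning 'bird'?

/xupɛb/

'bird' shows [p] ~ [b] at the end of the stem ([xupɛp] vs [xupɛbo]).
If /p/ were underlying and a rule turned it into [b] before the PST suffix, 'salt' would also alternate; but it has [p] in both [mupip] and [mupipo].
The alternation reflects word-final obstruent devoicing: voiced obstruents become voiceless word-finally. /b/ is underlying.
So 'bird' = /xupɛb/.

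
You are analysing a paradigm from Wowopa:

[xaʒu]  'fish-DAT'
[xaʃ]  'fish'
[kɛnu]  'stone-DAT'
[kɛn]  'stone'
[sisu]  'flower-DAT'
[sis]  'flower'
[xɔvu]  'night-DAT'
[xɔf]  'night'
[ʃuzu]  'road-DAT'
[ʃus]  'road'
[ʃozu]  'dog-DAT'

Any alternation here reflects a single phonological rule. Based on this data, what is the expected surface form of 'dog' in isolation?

[ʃos]

In [ʃuzu] and [ʃus] the final segment of 'road' alternates: [z] ~ [s].
If /s/ were underlying and a rule turned it into [z] before the DAT suffix, 'flower' would also alternate; but it has [s] in both [sisu] and [sis].
So /z/ is underlying, and a rule of word-final obstruent devoicing — voiced obstruents become voiceless word-finally — gives [s].
The one attested form of 'dog', [ʃozu], shows underlying /ʃoz/. Applying the same rule word-finally gives [ʃos].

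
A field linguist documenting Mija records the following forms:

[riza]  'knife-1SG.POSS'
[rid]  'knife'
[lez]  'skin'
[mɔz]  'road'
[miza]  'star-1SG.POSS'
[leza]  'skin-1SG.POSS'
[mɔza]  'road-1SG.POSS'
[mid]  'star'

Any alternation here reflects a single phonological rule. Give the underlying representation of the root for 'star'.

'star' shows [d] ~ [z] at the end of the stem ([mid] vs [miza]).
Compare 'road', with invariant [z] in [mɔz] and [mɔza]: an analysis with underlying /z/ and a rule producing [d] in isolation would wrongly predict alternation here too.
The underlying segment must be /d/; voiced stops become fricatives between vowels, yielding [z] there.
So 'star' = /mid/.

/mid/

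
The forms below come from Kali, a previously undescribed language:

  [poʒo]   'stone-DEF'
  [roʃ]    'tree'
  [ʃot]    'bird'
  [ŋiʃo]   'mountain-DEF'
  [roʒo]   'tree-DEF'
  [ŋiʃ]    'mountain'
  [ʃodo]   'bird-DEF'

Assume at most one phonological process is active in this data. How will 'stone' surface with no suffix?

In [roʒo] and [roʃ] the final segment of 'tree' alternates: [ʒ] ~ [ʃ].
The stem 'mountain' ([ŋiʃo], [ŋiʃ]) shows [ʃ] unchanged in both environments, so [ʃ] cannot be basic with [ʒ] derived before the DEF suffix.
Therefore /ʒ/ is basic and [ʃ] is derived by word-final obstruent devoicing (voiced obstruents become voiceless word-finally).
The one attested form of 'stone', [poʒo], shows underlying /poʒ/. Applying the same rule word-finally gives [poʃ].

[poʃ]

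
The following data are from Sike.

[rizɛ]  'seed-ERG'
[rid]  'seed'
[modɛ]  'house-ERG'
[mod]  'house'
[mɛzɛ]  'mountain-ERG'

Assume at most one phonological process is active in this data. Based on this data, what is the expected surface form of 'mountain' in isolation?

[mɛd]

In [rizɛ] and [rid] the final segment of 'seed' alternates: [z] ~ [d].
The stem 'house' ([modɛ], [mod]) shows [d] unchanged in both environments, so [d] cannot be basic with [z] derived before the ERG suffix.
Therefore /z/ is basic and [d] is derived by word-final hardening (voiced fricatives become stops word-finally).
The one attested form of 'mountain', [mɛzɛ], shows underlying /mɛz/. Applying the same rule word-finally gives [mɛd].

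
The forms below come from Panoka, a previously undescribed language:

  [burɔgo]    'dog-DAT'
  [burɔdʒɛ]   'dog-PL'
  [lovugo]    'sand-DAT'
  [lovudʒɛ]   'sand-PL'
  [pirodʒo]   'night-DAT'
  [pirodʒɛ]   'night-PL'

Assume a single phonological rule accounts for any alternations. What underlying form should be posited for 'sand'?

In [lovugo] and [lovudʒɛ] the final segment of 'sand' alternates: [g] ~ [dʒ].
Compare 'night', with invariant [dʒ] in [pirodʒo] and [pirodʒɛ]: an analysis with underlying /dʒ/ and a rule producing [g] before the DAT suffix would wrongly predict alternation here too.
Therefore /g/ is basic and [dʒ] is derived by palatalization before a front vowel (/g/ becomes palato-alveolar [dʒ] before a front vowel).
The underlying form of 'sand' is therefore /lovug/.

/lovug/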